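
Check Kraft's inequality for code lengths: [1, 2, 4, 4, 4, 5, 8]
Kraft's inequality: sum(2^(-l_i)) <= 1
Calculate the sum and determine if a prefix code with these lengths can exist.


Sum = 2^(-1) + 2^(-2) + 2^(-4) + 2^(-4) + 2^(-4) + 2^(-5) + 2^(-8)
    = 0.5 + 0.25 + 0.0625 + 0.0625 + 0.0625 + 0.03125 + 0.00390625
    = 249/256 = 0.97265625
Since 0.97265625 <= 1, Kraft's inequality IS satisfied.
A prefix code with these lengths CAN exist.

Kraft sum = 0.97265625. Satisfied.


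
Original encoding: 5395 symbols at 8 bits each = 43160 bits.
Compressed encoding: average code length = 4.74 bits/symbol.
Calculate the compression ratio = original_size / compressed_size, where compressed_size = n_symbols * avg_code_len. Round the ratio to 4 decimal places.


original_size = n_symbols * orig_bits = 5395 * 8 = 43160 bits
compressed_size = n_symbols * avg_code_len = 5395 * 4.74 = 25572.3 bits
ratio = original_size / compressed_size = 43160 / 25572.3 = 1.6878

Compression ratio = 1.6878


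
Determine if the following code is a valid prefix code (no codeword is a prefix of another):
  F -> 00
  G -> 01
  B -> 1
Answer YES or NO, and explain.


Checking each pair (does one codeword prefix another?):
  F='00' vs G='01': no prefix
  F='00' vs B='1': no prefix
  G='01' vs F='00': no prefix
  G='01' vs B='1': no prefix
  B='1' vs F='00': no prefix
  B='1' vs G='01': no prefix
No violation found over all pairs.

YES -- this is a valid prefix code. No codeword is a prefix of any other codeword.


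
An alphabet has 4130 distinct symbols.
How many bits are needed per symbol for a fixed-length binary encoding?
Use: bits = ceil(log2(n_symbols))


log2(4130) = 12.0119
Bracket: 2^12 = 4096 < 4130 <= 2^13 = 8192
So ceil(log2(4130)) = 13

bits = ceil(log2(4130)) = ceil(12.0119) = 13 bits


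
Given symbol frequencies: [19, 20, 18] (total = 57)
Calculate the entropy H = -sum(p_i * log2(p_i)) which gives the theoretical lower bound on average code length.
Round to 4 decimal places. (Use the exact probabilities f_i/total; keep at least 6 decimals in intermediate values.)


Per-symbol terms -p_i * log2(p_i) with p_i = f_i/57:
  p = 19/57 = 0.333333: log2(p) = -1.584963, -p*log2(p) = 0.528321
  p = 20/57 = 0.350877: log2(p) = -1.510962, -p*log2(p) = 0.530162
  p = 18/57 = 0.315789: log2(p) = -1.662965, -p*log2(p) = 0.525147
H = 0.528321 + 0.530162 + 0.525147 = 1.583630

H = 1.5836 bits/symbol


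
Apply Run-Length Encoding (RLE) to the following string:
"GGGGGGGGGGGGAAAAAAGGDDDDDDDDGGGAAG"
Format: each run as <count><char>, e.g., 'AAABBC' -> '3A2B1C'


Scanning runs left to right:
  i=0: run of 'G' x 12 -> '12G'
  i=12: run of 'A' x 6 -> '6A'
  i=18: run of 'G' x 2 -> '2G'
  i=20: run of 'D' x 8 -> '8D'
  i=28: run of 'G' x 3 -> '3G'
  i=31: run of 'A' x 2 -> '2A'
  i=33: run of 'G' x 1 -> '1G'

RLE = 12G6A2G8D3G2A1G


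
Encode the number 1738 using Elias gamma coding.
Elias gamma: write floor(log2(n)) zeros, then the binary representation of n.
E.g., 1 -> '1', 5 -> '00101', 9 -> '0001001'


num_bits = floor(log2(1738)) + 1 = 11
leading_zeros = num_bits - 1 = 10
binary(1738) = 11011001010

Elias gamma(1738) = '0000000000' + '11011001010' = 000000000011011001010 (21 bits)


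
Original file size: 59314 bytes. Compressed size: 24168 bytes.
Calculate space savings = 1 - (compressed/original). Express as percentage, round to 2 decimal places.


ratio = compressed/original = 24168/59314 = 0.407459
savings = 1 - ratio = 1 - 0.407459 = 0.592541
as a percentage: 0.592541 * 100 = 59.25%

Space savings = 1 - 24168/59314 = 59.25%


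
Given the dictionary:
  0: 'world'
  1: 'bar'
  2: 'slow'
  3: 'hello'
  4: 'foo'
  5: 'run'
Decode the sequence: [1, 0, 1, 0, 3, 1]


Look up each index in the dictionary:
  1 -> 'bar'
  0 -> 'world'
  1 -> 'bar'
  0 -> 'world'
  3 -> 'hello'
  1 -> 'bar'

Decoded: "bar world bar world hello bar"


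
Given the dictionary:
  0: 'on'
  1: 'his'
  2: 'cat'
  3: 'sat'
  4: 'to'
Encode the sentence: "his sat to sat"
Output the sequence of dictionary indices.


Look up each word in the dictionary:
  'his' -> 1
  'sat' -> 3
  'to' -> 4
  'sat' -> 3

Encoded: [1, 3, 4, 3]


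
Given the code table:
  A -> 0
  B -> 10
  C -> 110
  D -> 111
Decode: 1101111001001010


Decoding:
110 -> C
111 -> D
10 -> B
0 -> A
10 -> B
0 -> A
10 -> B
10 -> B


Result: CDBABABB


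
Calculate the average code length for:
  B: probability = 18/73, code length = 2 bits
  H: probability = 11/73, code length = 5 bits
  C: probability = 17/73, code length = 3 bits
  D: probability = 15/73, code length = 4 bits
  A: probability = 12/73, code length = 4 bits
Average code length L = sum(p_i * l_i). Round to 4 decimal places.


Weighted contributions p_i * l_i:
  B: (18/73) * 2 = 36/73
  H: (11/73) * 5 = 55/73
  C: (17/73) * 3 = 51/73
  D: (15/73) * 4 = 60/73
  A: (12/73) * 4 = 48/73
Sum = (36 + 55 + 51 + 60 + 48)/73 = 250/73

L = 250/73 = 3.4247 bits/symbol


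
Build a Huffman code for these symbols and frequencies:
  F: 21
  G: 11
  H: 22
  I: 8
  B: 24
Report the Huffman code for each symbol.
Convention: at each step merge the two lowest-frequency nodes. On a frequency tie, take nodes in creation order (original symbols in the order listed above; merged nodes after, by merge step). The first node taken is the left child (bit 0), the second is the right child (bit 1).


Huffman tree construction:
Step 1: Merge I(8) + G(11) = 19
Step 2: Merge (I+G)(19) + F(21) = 40
Step 3: Merge H(22) + B(24) = 46
Step 4: Merge ((I+G)+F)(40) + (H+B)(46) = 86
Read each symbol's code off the tree from the root (left child = 0, right child = 1).

Codes:
  F: 01 (length 2)
  G: 001 (length 3)
  H: 10 (length 2)
  I: 000 (length 3)
  B: 11 (length 2)
Average code length: 191/86 = 2.2209 bits/symbol


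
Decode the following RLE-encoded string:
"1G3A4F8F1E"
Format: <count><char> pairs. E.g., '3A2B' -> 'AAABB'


Expanding each <count><char> pair:
  1G -> 'G'
  3A -> 'AAA'
  4F -> 'FFFF'
  8F -> 'FFFFFFFF'
  1E -> 'E'

Decoded = GAAAFFFFFFFFFFFFE


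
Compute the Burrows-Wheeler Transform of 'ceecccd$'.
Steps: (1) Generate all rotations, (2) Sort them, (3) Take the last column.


Rotations (sorted):
  0: $ceecccd -> last char: d
  1: cccd$cee -> last char: e
  2: ccd$ceec -> last char: c
  3: cd$ceecc -> last char: c
  4: ceecccd$ -> last char: $
  5: d$ceeccc -> last char: c
  6: ecccd$ce -> last char: e
  7: eecccd$c -> last char: c


BWT = decc$cec


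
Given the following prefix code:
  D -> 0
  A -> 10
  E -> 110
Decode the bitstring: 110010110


Decoding step by step:
Bits 110 -> E
Bits 0 -> D
Bits 10 -> A
Bits 110 -> E


Decoded message: EDAE


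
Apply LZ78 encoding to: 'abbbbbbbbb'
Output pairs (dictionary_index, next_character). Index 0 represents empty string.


LZ78 encoding steps:
Dictionary: {0: ''}
Step 1: w='' (idx 0), next='a' -> output (0, 'a'), add 'a' as idx 1
Step 2: w='' (idx 0), next='b' -> output (0, 'b'), add 'b' as idx 2
Step 3: w='b' (idx 2), next='b' -> output (2, 'b'), add 'bb' as idx 3
Step 4: w='bb' (idx 3), next='b' -> output (3, 'b'), add 'bbb' as idx 4
Step 5: w='bbb' (idx 4), end of input -> output (4, '')


Encoded: [(0, 'a'), (0, 'b'), (2, 'b'), (3, 'b'), (4, '')]


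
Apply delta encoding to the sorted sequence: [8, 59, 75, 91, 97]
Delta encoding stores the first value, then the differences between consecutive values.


First value: 8
Deltas:
  59 - 8 = 51
  75 - 59 = 16
  91 - 75 = 16
  97 - 91 = 6


Delta encoded: [8, 51, 16, 16, 6]


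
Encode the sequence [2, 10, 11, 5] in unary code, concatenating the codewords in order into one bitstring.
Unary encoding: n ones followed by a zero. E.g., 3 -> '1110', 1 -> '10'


Encode each number as n ones followed by a terminating 0:
  2 -> 110 (3 bits)
  10 -> 11111111110 (11 bits)
  11 -> 111111111110 (12 bits)
  5 -> 111110 (6 bits)
Total length = 3 + 11 + 12 + 6 = 32 bits.

Unary([2, 10, 11, 5]) = 11011111111110111111111110111110 (32 bits)


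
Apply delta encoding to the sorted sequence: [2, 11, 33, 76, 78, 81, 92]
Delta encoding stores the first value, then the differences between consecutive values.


First value: 2
Deltas:
  11 - 2 = 9
  33 - 11 = 22
  76 - 33 = 43
  78 - 76 = 2
  81 - 78 = 3
  92 - 81 = 11


Delta encoded: [2, 9, 22, 43, 2, 3, 11]


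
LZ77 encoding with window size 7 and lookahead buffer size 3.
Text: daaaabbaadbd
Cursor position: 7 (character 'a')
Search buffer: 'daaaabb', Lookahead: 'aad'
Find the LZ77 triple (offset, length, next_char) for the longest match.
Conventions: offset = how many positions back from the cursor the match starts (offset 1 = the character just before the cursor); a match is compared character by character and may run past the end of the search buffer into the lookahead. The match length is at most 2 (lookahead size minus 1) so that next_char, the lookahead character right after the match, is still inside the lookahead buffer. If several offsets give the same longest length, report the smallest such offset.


Try each offset into the search buffer:
  offset=1 (pos 6, char 'b'): match length 0
  offset=2 (pos 5, char 'b'): match length 0
  offset=3 (pos 4, char 'a'): match length 1
  offset=4 (pos 3, char 'a'): match length 2
  offset=5 (pos 2, char 'a'): match length 2
  offset=6 (pos 1, char 'a'): match length 2
  offset=7 (pos 0, char 'd'): match length 0
Longest match has length 2, found at offsets 4, 5, 6; take the smallest, offset 4.
next_char = character at position 7 + 2 = 9 -> 'd'

Best match: offset=4, length=2 (matching 'aa' starting at position 3)
LZ77 triple: (4, 2, 'd')


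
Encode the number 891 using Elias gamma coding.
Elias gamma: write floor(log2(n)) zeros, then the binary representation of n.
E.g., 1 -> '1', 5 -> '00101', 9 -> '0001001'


num_bits = floor(log2(891)) + 1 = 10
leading_zeros = num_bits - 1 = 9
binary(891) = 1101111011

Elias gamma(891) = '000000000' + '1101111011' = 0000000001101111011 (19 bits)


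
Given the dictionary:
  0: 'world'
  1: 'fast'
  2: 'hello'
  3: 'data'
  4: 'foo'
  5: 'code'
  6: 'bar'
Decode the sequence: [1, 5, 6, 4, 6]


Look up each index in the dictionary:
  1 -> 'fast'
  5 -> 'code'
  6 -> 'bar'
  4 -> 'foo'
  6 -> 'bar'

Decoded: "fast code bar foo bar"


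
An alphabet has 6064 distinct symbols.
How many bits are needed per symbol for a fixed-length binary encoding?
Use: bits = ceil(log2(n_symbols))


log2(6064) = 12.5661
Bracket: 2^12 = 4096 < 6064 <= 2^13 = 8192
So ceil(log2(6064)) = 13

bits = ceil(log2(6064)) = ceil(12.5661) = 13 bits


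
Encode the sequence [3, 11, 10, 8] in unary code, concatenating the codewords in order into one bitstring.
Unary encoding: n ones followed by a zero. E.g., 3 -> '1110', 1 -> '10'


Encode each number as n ones followed by a terminating 0:
  3 -> 1110 (4 bits)
  11 -> 111111111110 (12 bits)
  10 -> 11111111110 (11 bits)
  8 -> 111111110 (9 bits)
Total length = 4 + 12 + 11 + 9 = 36 bits.

Unary([3, 11, 10, 8]) = 111011111111111011111111110111111110 (36 bits)


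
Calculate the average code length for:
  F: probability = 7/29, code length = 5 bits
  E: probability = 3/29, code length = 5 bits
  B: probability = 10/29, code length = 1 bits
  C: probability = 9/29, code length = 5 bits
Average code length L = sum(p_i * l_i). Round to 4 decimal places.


Weighted contributions p_i * l_i:
  F: (7/29) * 5 = 35/29
  E: (3/29) * 5 = 15/29
  B: (10/29) * 1 = 10/29
  C: (9/29) * 5 = 45/29
Sum = (35 + 15 + 10 + 45)/29 = 105/29

L = 105/29 = 3.6207 bits/symbol


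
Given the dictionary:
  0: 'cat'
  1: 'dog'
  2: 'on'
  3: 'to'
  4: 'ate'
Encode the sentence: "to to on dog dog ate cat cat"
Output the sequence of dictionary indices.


Look up each word in the dictionary:
  'to' -> 3
  'to' -> 3
  'on' -> 2
  'dog' -> 1
  'dog' -> 1
  'ate' -> 4
  'cat' -> 0
  'cat' -> 0

Encoded: [3, 3, 2, 1, 1, 4, 0, 0]


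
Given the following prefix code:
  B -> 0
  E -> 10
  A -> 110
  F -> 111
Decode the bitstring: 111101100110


Decoding step by step:
Bits 111 -> F
Bits 10 -> E
Bits 110 -> A
Bits 0 -> B
Bits 110 -> A


Decoded message: FEABA


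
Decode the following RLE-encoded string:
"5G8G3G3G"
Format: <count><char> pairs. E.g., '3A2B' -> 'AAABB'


Expanding each <count><char> pair:
  5G -> 'GGGGG'
  8G -> 'GGGGGGGG'
  3G -> 'GGG'
  3G -> 'GGG'

Decoded = GGGGGGGGGGGGGGGGGGG


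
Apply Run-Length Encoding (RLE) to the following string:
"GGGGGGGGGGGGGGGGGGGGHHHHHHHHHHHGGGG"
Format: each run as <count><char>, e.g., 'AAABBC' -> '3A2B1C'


Scanning runs left to right:
  i=0: run of 'G' x 20 -> '20G'
  i=20: run of 'H' x 11 -> '11H'
  i=31: run of 'G' x 4 -> '4G'

RLE = 20G11H4G


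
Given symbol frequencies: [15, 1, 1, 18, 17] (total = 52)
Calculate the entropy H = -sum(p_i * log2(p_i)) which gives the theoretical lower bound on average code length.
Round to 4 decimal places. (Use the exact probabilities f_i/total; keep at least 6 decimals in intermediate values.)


Per-symbol terms -p_i * log2(p_i) with p_i = f_i/52:
  p = 15/52 = 0.288462: log2(p) = -1.793549, -p*log2(p) = 0.517370
  p = 1/52 = 0.019231: log2(p) = -5.700440, -p*log2(p) = 0.109624
  p = 1/52 = 0.019231: log2(p) = -5.700440, -p*log2(p) = 0.109624
  p = 18/52 = 0.346154: log2(p) = -1.530515, -p*log2(p) = 0.529794
  p = 17/52 = 0.326923: log2(p) = -1.612977, -p*log2(p) = 0.527319
H = 0.517370 + 0.109624 + 0.109624 + 0.529794 + 0.527319 = 1.793731

H = 1.7937 bits/symbol


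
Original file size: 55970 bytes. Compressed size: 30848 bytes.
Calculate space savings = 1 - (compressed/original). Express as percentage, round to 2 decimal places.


ratio = compressed/original = 30848/55970 = 0.551152
savings = 1 - ratio = 1 - 0.551152 = 0.448848
as a percentage: 0.448848 * 100 = 44.88%

Space savings = 1 - 30848/55970 = 44.88%


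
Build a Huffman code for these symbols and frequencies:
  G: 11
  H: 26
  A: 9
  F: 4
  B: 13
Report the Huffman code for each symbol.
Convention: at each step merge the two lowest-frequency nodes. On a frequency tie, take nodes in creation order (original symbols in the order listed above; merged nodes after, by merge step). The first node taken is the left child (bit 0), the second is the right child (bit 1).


Huffman tree construction:
Step 1: Merge F(4) + A(9) = 13
Step 2: Merge G(11) + B(13) = 24
Step 3: Merge (F+A)(13) + (G+B)(24) = 37
Step 4: Merge H(26) + ((F+A)+(G+B))(37) = 63
Read each symbol's code off the tree from the root (left child = 0, right child = 1).

Codes:
  G: 110 (length 3)
  H: 0 (length 1)
  A: 101 (length 3)
  F: 100 (length 3)
  B: 111 (length 3)
Average code length: 137/63 = 2.1746 bits/symbol


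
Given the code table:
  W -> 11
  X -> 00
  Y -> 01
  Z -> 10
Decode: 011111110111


Decoding:
01 -> Y
11 -> W
11 -> W
11 -> W
01 -> Y
11 -> W


Result: YWWWYW


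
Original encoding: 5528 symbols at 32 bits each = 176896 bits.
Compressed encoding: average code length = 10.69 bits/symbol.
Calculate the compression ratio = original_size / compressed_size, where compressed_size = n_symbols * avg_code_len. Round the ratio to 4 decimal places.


original_size = n_symbols * orig_bits = 5528 * 32 = 176896 bits
compressed_size = n_symbols * avg_code_len = 5528 * 10.69 = 59094.32 bits
ratio = original_size / compressed_size = 176896 / 59094.32 = 2.9935

Compression ratio = 2.9935


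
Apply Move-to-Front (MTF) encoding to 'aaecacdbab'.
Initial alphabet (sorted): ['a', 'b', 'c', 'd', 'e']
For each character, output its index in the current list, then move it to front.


MTF encoding:
'a': index 0 in ['a', 'b', 'c', 'd', 'e'] -> ['a', 'b', 'c', 'd', 'e']
'a': index 0 in ['a', 'b', 'c', 'd', 'e'] -> ['a', 'b', 'c', 'd', 'e']
'e': index 4 in ['a', 'b', 'c', 'd', 'e'] -> ['e', 'a', 'b', 'c', 'd']
'c': index 3 in ['e', 'a', 'b', 'c', 'd'] -> ['c', 'e', 'a', 'b', 'd']
'a': index 2 in ['c', 'e', 'a', 'b', 'd'] -> ['a', 'c', 'e', 'b', 'd']
'c': index 1 in ['a', 'c', 'e', 'b', 'd'] -> ['c', 'a', 'e', 'b', 'd']
'd': index 4 in ['c', 'a', 'e', 'b', 'd'] -> ['d', 'c', 'a', 'e', 'b']
'b': index 4 in ['d', 'c', 'a', 'e', 'b'] -> ['b', 'd', 'c', 'a', 'e']
'a': index 3 in ['b', 'd', 'c', 'a', 'e'] -> ['a', 'b', 'd', 'c', 'e']
'b': index 1 in ['a', 'b', 'd', 'c', 'e'] -> ['b', 'a', 'd', 'c', 'e']


Output: [0, 0, 4, 3, 2, 1, 4, 4, 3, 1]


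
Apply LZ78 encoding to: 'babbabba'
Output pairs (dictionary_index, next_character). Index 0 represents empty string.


LZ78 encoding steps:
Dictionary: {0: ''}
Step 1: w='' (idx 0), next='b' -> output (0, 'b'), add 'b' as idx 1
Step 2: w='' (idx 0), next='a' -> output (0, 'a'), add 'a' as idx 2
Step 3: w='b' (idx 1), next='b' -> output (1, 'b'), add 'bb' as idx 3
Step 4: w='a' (idx 2), next='b' -> output (2, 'b'), add 'ab' as idx 4
Step 5: w='b' (idx 1), next='a' -> output (1, 'a'), add 'ba' as idx 5


Encoded: [(0, 'b'), (0, 'a'), (1, 'b'), (2, 'b'), (1, 'a')]


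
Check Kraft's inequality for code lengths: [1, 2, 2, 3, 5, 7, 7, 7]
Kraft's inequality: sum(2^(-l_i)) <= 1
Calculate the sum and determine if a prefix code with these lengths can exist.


Sum = 2^(-1) + 2^(-2) + 2^(-2) + 2^(-3) + 2^(-5) + 2^(-7) + 2^(-7) + 2^(-7)
    = 0.5 + 0.25 + 0.25 + 0.125 + 0.03125 + 0.0078125 + 0.0078125 + 0.0078125
    = 151/128 = 1.1796875
Since 1.1796875 > 1, Kraft's inequality is NOT satisfied.
A prefix code with these lengths CANNOT exist.

Kraft sum = 1.1796875. Not satisfied.


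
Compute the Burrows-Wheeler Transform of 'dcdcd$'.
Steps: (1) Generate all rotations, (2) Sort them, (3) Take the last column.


Rotations (sorted):
  0: $dcdcd -> last char: d
  1: cd$dcd -> last char: d
  2: cdcd$d -> last char: d
  3: d$dcdc -> last char: c
  4: dcd$dc -> last char: c
  5: dcdcd$ -> last char: $


BWT = dddcc$


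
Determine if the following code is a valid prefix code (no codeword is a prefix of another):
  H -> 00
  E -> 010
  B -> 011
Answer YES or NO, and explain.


Checking each pair (does one codeword prefix another?):
  H='00' vs E='010': no prefix
  H='00' vs B='011': no prefix
  E='010' vs H='00': no prefix
  E='010' vs B='011': no prefix
  B='011' vs H='00': no prefix
  B='011' vs E='010': no prefix
No violation found over all pairs.

YES -- this is a valid prefix code. No codeword is a prefix of any other codeword.


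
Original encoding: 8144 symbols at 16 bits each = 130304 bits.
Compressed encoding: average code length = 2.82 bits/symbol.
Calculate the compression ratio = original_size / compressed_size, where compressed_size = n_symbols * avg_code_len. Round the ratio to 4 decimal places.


original_size = n_symbols * orig_bits = 8144 * 16 = 130304 bits
compressed_size = n_symbols * avg_code_len = 8144 * 2.82 = 22966.08 bits
ratio = original_size / compressed_size = 130304 / 22966.08 = 5.6738

Compression ratio = 5.6738


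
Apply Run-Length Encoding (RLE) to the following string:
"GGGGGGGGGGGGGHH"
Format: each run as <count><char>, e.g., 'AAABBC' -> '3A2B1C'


Scanning runs left to right:
  i=0: run of 'G' x 13 -> '13G'
  i=13: run of 'H' x 2 -> '2H'

RLE = 13G2H


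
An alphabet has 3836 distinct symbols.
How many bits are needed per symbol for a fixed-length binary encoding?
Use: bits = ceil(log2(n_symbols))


log2(3836) = 11.9054
Bracket: 2^11 = 2048 < 3836 <= 2^12 = 4096
So ceil(log2(3836)) = 12

bits = ceil(log2(3836)) = ceil(11.9054) = 12 bits


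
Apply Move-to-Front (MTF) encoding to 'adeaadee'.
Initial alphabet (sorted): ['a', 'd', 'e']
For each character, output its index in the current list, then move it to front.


MTF encoding:
'a': index 0 in ['a', 'd', 'e'] -> ['a', 'd', 'e']
'd': index 1 in ['a', 'd', 'e'] -> ['d', 'a', 'e']
'e': index 2 in ['d', 'a', 'e'] -> ['e', 'd', 'a']
'a': index 2 in ['e', 'd', 'a'] -> ['a', 'e', 'd']
'a': index 0 in ['a', 'e', 'd'] -> ['a', 'e', 'd']
'd': index 2 in ['a', 'e', 'd'] -> ['d', 'a', 'e']
'e': index 2 in ['d', 'a', 'e'] -> ['e', 'd', 'a']
'e': index 0 in ['e', 'd', 'a'] -> ['e', 'd', 'a']


Output: [0, 1, 2, 2, 0, 2, 2, 0]


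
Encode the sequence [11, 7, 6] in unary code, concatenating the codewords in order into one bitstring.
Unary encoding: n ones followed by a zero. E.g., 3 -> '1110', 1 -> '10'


Encode each number as n ones followed by a terminating 0:
  11 -> 111111111110 (12 bits)
  7 -> 11111110 (8 bits)
  6 -> 1111110 (7 bits)
Total length = 12 + 8 + 7 = 27 bits.

Unary([11, 7, 6]) = 111111111110111111101111110 (27 bits)


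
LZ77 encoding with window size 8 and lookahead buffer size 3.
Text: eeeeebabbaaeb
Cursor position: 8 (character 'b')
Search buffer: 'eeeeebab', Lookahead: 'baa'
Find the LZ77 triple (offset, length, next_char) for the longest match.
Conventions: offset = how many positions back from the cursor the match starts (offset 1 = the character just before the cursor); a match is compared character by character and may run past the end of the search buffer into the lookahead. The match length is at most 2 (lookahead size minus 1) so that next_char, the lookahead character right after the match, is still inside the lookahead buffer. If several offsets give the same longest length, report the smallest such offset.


Try each offset into the search buffer:
  offset=1 (pos 7, char 'b'): match length 1
  offset=2 (pos 6, char 'a'): match length 0
  offset=3 (pos 5, char 'b'): match length 2
  offset=4 (pos 4, char 'e'): match length 0
  offset=5 (pos 3, char 'e'): match length 0
  offset=6 (pos 2, char 'e'): match length 0
  offset=7 (pos 1, char 'e'): match length 0
  offset=8 (pos 0, char 'e'): match length 0
Longest match has length 2 at offset 3.
next_char = character at position 8 + 2 = 10 -> 'a'

Best match: offset=3, length=2 (matching 'ba' starting at position 5)
LZ77 triple: (3, 2, 'a')


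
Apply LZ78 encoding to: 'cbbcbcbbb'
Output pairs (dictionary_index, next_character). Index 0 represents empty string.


LZ78 encoding steps:
Dictionary: {0: ''}
Step 1: w='' (idx 0), next='c' -> output (0, 'c'), add 'c' as idx 1
Step 2: w='' (idx 0), next='b' -> output (0, 'b'), add 'b' as idx 2
Step 3: w='b' (idx 2), next='c' -> output (2, 'c'), add 'bc' as idx 3
Step 4: w='bc' (idx 3), next='b' -> output (3, 'b'), add 'bcb' as idx 4
Step 5: w='b' (idx 2), next='b' -> output (2, 'b'), add 'bb' as idx 5


Encoded: [(0, 'c'), (0, 'b'), (2, 'c'), (3, 'b'), (2, 'b')]


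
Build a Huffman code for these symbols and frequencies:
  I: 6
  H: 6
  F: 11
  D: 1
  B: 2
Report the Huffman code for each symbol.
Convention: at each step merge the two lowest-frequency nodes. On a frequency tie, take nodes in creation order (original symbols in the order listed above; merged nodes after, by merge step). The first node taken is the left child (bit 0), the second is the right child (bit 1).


Huffman tree construction:
Step 1: Merge D(1) + B(2) = 3
Step 2: Merge (D+B)(3) + I(6) = 9
Step 3: Merge H(6) + ((D+B)+I)(9) = 15
Step 4: Merge F(11) + (H+((D+B)+I))(15) = 26
Read each symbol's code off the tree from the root (left child = 0, right child = 1).

Codes:
  I: 111 (length 3)
  H: 10 (length 2)
  F: 0 (length 1)
  D: 1100 (length 4)
  B: 1101 (length 4)
Average code length: 53/26 = 2.0385 bits/symbol


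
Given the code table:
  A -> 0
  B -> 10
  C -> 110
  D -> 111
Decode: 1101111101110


Decoding:
110 -> C
111 -> D
110 -> C
111 -> D
0 -> A


Result: CDCDA


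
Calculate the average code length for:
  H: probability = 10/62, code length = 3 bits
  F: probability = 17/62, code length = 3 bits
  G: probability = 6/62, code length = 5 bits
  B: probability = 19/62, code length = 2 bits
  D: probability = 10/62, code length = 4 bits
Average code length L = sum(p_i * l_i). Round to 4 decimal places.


Weighted contributions p_i * l_i:
  H: (10/62) * 3 = 30/62
  F: (17/62) * 3 = 51/62
  G: (6/62) * 5 = 30/62
  B: (19/62) * 2 = 38/62
  D: (10/62) * 4 = 40/62
Sum = (30 + 51 + 30 + 38 + 40)/62 = 189/62

L = 189/62 = 3.0484 bits/symbol


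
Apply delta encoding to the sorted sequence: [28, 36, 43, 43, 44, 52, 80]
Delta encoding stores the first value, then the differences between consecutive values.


First value: 28
Deltas:
  36 - 28 = 8
  43 - 36 = 7
  43 - 43 = 0
  44 - 43 = 1
  52 - 44 = 8
  80 - 52 = 28


Delta encoded: [28, 8, 7, 0, 1, 8, 28]


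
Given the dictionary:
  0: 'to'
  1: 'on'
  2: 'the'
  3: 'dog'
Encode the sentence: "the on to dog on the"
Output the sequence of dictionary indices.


Look up each word in the dictionary:
  'the' -> 2
  'on' -> 1
  'to' -> 0
  'dog' -> 3
  'on' -> 1
  'the' -> 2

Encoded: [2, 1, 0, 3, 1, 2]


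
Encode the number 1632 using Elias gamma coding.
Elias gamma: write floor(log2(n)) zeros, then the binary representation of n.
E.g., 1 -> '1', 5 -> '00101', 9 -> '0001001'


num_bits = floor(log2(1632)) + 1 = 11
leading_zeros = num_bits - 1 = 10
binary(1632) = 11001100000

Elias gamma(1632) = '0000000000' + '11001100000' = 000000000011001100000 (21 bits)


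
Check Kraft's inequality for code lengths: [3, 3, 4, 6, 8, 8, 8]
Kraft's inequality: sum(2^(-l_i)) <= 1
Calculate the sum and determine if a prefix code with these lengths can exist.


Sum = 2^(-3) + 2^(-3) + 2^(-4) + 2^(-6) + 2^(-8) + 2^(-8) + 2^(-8)
    = 0.125 + 0.125 + 0.0625 + 0.015625 + 0.00390625 + 0.00390625 + 0.00390625
    = 87/256 = 0.33984375
Since 0.33984375 <= 1, Kraft's inequality IS satisfied.
A prefix code with these lengths CAN exist.

Kraft sum = 0.33984375. Satisfied.


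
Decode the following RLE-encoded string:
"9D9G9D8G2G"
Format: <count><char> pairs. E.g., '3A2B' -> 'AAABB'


Expanding each <count><char> pair:
  9D -> 'DDDDDDDDD'
  9G -> 'GGGGGGGGG'
  9D -> 'DDDDDDDDD'
  8G -> 'GGGGGGGG'
  2G -> 'GG'

Decoded = DDDDDDDDDGGGGGGGGGDDDDDDDDDGGGGGGGGGG


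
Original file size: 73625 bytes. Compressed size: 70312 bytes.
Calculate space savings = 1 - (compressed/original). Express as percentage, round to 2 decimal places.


ratio = compressed/original = 70312/73625 = 0.955002
savings = 1 - ratio = 1 - 0.955002 = 0.044998
as a percentage: 0.044998 * 100 = 4.5%

Space savings = 1 - 70312/73625 = 4.5%


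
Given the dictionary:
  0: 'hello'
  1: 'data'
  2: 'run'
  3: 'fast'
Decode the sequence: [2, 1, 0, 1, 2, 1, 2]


Look up each index in the dictionary:
  2 -> 'run'
  1 -> 'data'
  0 -> 'hello'
  1 -> 'data'
  2 -> 'run'
  1 -> 'data'
  2 -> 'run'

Decoded: "run data hello data run data run"


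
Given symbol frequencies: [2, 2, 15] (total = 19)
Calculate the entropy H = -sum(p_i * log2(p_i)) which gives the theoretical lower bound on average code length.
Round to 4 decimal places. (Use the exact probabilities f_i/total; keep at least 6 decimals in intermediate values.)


Per-symbol terms -p_i * log2(p_i) with p_i = f_i/19:
  p = 2/19 = 0.105263: log2(p) = -3.247928, -p*log2(p) = 0.341887
  p = 2/19 = 0.105263: log2(p) = -3.247928, -p*log2(p) = 0.341887
  p = 15/19 = 0.789474: log2(p) = -0.341037, -p*log2(p) = 0.269240
H = 0.341887 + 0.341887 + 0.269240 = 0.953014

H = 0.953 bits/symbol


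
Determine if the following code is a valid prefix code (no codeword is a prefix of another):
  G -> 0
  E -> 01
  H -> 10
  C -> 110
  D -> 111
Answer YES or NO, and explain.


Checking each pair (does one codeword prefix another?):
  G='0' vs E='01': prefix -- VIOLATION

NO -- this is NOT a valid prefix code. G (0) is a prefix of E (01).


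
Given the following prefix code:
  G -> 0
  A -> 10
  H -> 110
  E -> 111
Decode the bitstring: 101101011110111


Decoding step by step:
Bits 10 -> A
Bits 110 -> H
Bits 10 -> A
Bits 111 -> E
Bits 10 -> A
Bits 111 -> E


Decoded message: AHAEAE


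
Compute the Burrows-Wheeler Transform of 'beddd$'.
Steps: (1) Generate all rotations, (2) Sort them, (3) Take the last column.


Rotations (sorted):
  0: $beddd -> last char: d
  1: beddd$ -> last char: $
  2: d$bedd -> last char: d
  3: dd$bed -> last char: d
  4: ddd$be -> last char: e
  5: eddd$b -> last char: b


BWT = d$ddeb


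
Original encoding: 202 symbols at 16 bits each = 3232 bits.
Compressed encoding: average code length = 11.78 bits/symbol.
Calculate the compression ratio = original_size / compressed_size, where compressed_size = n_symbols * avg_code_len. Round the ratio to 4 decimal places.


original_size = n_symbols * orig_bits = 202 * 16 = 3232 bits
compressed_size = n_symbols * avg_code_len = 202 * 11.78 = 2379.56 bits
ratio = original_size / compressed_size = 3232 / 2379.56 = 1.3582

Compression ratio = 1.3582


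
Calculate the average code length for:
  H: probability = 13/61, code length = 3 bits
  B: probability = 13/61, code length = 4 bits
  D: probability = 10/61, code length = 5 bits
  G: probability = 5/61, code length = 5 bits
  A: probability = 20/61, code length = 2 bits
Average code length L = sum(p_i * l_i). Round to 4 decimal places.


Weighted contributions p_i * l_i:
  H: (13/61) * 3 = 39/61
  B: (13/61) * 4 = 52/61
  D: (10/61) * 5 = 50/61
  G: (5/61) * 5 = 25/61
  A: (20/61) * 2 = 40/61
Sum = (39 + 52 + 50 + 25 + 40)/61 = 206/61

L = 206/61 = 3.3770 bits/symbol


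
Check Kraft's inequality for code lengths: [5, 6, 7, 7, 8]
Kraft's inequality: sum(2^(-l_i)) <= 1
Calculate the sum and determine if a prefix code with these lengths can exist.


Sum = 2^(-5) + 2^(-6) + 2^(-7) + 2^(-7) + 2^(-8)
    = 0.03125 + 0.015625 + 0.0078125 + 0.0078125 + 0.00390625
    = 17/256 = 0.06640625
Since 0.06640625 <= 1, Kraft's inequality IS satisfied.
A prefix code with these lengths CAN exist.

Kraft sum = 0.06640625. Satisfied.


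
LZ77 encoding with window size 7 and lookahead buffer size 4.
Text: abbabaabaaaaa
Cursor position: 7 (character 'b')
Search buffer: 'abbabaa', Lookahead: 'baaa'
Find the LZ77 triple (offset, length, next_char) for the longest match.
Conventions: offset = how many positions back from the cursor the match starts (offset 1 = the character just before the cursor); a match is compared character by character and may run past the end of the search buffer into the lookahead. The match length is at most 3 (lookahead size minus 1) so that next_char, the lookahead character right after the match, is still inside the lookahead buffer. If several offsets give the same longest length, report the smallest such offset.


Try each offset into the search buffer:
  offset=1 (pos 6, char 'a'): match length 0
  offset=2 (pos 5, char 'a'): match length 0
  offset=3 (pos 4, char 'b'): match length 3
  offset=4 (pos 3, char 'a'): match length 0
  offset=5 (pos 2, char 'b'): match length 2
  offset=6 (pos 1, char 'b'): match length 1
  offset=7 (pos 0, char 'a'): match length 0
Longest match has length 3 at offset 3.
next_char = character at position 7 + 3 = 10 -> 'a'

Best match: offset=3, length=3 (matching 'baa' starting at position 4)
LZ77 triple: (3, 3, 'a')


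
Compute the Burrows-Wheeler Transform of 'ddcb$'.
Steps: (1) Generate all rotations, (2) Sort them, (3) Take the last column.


Rotations (sorted):
  0: $ddcb -> last char: b
  1: b$ddc -> last char: c
  2: cb$dd -> last char: d
  3: dcb$d -> last char: d
  4: ddcb$ -> last char: $


BWT = bcdd$


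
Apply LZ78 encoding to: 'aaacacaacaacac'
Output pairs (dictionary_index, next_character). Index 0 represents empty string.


LZ78 encoding steps:
Dictionary: {0: ''}
Step 1: w='' (idx 0), next='a' -> output (0, 'a'), add 'a' as idx 1
Step 2: w='a' (idx 1), next='a' -> output (1, 'a'), add 'aa' as idx 2
Step 3: w='' (idx 0), next='c' -> output (0, 'c'), add 'c' as idx 3
Step 4: w='a' (idx 1), next='c' -> output (1, 'c'), add 'ac' as idx 4
Step 5: w='aa' (idx 2), next='c' -> output (2, 'c'), add 'aac' as idx 5
Step 6: w='aac' (idx 5), next='a' -> output (5, 'a'), add 'aaca' as idx 6
Step 7: w='c' (idx 3), end of input -> output (3, '')


Encoded: [(0, 'a'), (1, 'a'), (0, 'c'), (1, 'c'), (2, 'c'), (5, 'a'), (3, '')]


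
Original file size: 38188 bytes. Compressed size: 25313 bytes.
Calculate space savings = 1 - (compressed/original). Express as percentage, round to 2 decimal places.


ratio = compressed/original = 25313/38188 = 0.662852
savings = 1 - ratio = 1 - 0.662852 = 0.337148
as a percentage: 0.337148 * 100 = 33.71%

Space savings = 1 - 25313/38188 = 33.71%


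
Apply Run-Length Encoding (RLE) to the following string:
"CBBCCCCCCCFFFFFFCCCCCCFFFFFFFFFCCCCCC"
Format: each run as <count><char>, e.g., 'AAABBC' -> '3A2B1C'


Scanning runs left to right:
  i=0: run of 'C' x 1 -> '1C'
  i=1: run of 'B' x 2 -> '2B'
  i=3: run of 'C' x 7 -> '7C'
  i=10: run of 'F' x 6 -> '6F'
  i=16: run of 'C' x 6 -> '6C'
  i=22: run of 'F' x 9 -> '9F'
  i=31: run of 'C' x 6 -> '6C'

RLE = 1C2B7C6F6C9F6C


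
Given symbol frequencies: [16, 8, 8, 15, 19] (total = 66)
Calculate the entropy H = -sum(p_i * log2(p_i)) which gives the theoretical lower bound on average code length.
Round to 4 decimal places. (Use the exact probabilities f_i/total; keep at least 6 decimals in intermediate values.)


Per-symbol terms -p_i * log2(p_i) with p_i = f_i/66:
  p = 16/66 = 0.242424: log2(p) = -2.044394, -p*log2(p) = 0.495611
  p = 8/66 = 0.121212: log2(p) = -3.044394, -p*log2(p) = 0.369017
  p = 8/66 = 0.121212: log2(p) = -3.044394, -p*log2(p) = 0.369017
  p = 15/66 = 0.227273: log2(p) = -2.137504, -p*log2(p) = 0.485796
  p = 19/66 = 0.287879: log2(p) = -1.796467, -p*log2(p) = 0.517165
H = 0.495611 + 0.369017 + 0.369017 + 0.485796 + 0.517165 = 2.236606

H = 2.2366 bits/symbol


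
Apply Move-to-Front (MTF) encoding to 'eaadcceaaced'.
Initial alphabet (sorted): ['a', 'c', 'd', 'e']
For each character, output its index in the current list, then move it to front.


MTF encoding:
'e': index 3 in ['a', 'c', 'd', 'e'] -> ['e', 'a', 'c', 'd']
'a': index 1 in ['e', 'a', 'c', 'd'] -> ['a', 'e', 'c', 'd']
'a': index 0 in ['a', 'e', 'c', 'd'] -> ['a', 'e', 'c', 'd']
'd': index 3 in ['a', 'e', 'c', 'd'] -> ['d', 'a', 'e', 'c']
'c': index 3 in ['d', 'a', 'e', 'c'] -> ['c', 'd', 'a', 'e']
'c': index 0 in ['c', 'd', 'a', 'e'] -> ['c', 'd', 'a', 'e']
'e': index 3 in ['c', 'd', 'a', 'e'] -> ['e', 'c', 'd', 'a']
'a': index 3 in ['e', 'c', 'd', 'a'] -> ['a', 'e', 'c', 'd']
'a': index 0 in ['a', 'e', 'c', 'd'] -> ['a', 'e', 'c', 'd']
'c': index 2 in ['a', 'e', 'c', 'd'] -> ['c', 'a', 'e', 'd']
'e': index 2 in ['c', 'a', 'e', 'd'] -> ['e', 'c', 'a', 'd']
'd': index 3 in ['e', 'c', 'a', 'd'] -> ['d', 'e', 'c', 'a']


Output: [3, 1, 0, 3, 3, 0, 3, 3, 0, 2, 2, 3]


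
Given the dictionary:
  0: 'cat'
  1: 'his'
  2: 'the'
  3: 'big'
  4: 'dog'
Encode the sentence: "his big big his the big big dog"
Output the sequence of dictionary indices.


Look up each word in the dictionary:
  'his' -> 1
  'big' -> 3
  'big' -> 3
  'his' -> 1
  'the' -> 2
  'big' -> 3
  'big' -> 3
  'dog' -> 4

Encoded: [1, 3, 3, 1, 2, 3, 3, 4]


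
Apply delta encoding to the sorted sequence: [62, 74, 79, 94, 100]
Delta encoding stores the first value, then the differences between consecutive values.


First value: 62
Deltas:
  74 - 62 = 12
  79 - 74 = 5
  94 - 79 = 15
  100 - 94 = 6


Delta encoded: [62, 12, 5, 15, 6]


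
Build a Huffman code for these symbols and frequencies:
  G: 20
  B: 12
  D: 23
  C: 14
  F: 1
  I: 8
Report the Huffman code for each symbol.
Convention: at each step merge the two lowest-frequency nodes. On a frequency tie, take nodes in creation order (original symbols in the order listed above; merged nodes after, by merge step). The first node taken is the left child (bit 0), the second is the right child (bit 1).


Huffman tree construction:
Step 1: Merge F(1) + I(8) = 9
Step 2: Merge (F+I)(9) + B(12) = 21
Step 3: Merge C(14) + G(20) = 34
Step 4: Merge ((F+I)+B)(21) + D(23) = 44
Step 5: Merge (C+G)(34) + (((F+I)+B)+D)(44) = 78
Read each symbol's code off the tree from the root (left child = 0, right child = 1).

Codes:
  G: 01 (length 2)
  B: 101 (length 3)
  D: 11 (length 2)
  C: 00 (length 2)
  F: 1000 (length 4)
  I: 1001 (length 4)
Average code length: 186/78 = 2.3846 bits/symbol


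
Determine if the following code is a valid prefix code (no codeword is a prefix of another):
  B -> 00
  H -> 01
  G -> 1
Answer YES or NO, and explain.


Checking each pair (does one codeword prefix another?):
  B='00' vs H='01': no prefix
  B='00' vs G='1': no prefix
  H='01' vs B='00': no prefix
  H='01' vs G='1': no prefix
  G='1' vs B='00': no prefix
  G='1' vs H='01': no prefix
No violation found over all pairs.

YES -- this is a valid prefix code. No codeword is a prefix of any other codeword.


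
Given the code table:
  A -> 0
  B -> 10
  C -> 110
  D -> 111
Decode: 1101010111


Decoding:
110 -> C
10 -> B
10 -> B
111 -> D


Result: CBBD


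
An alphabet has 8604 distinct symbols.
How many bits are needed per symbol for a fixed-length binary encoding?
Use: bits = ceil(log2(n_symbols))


log2(8604) = 13.0708
Bracket: 2^13 = 8192 < 8604 <= 2^14 = 16384
So ceil(log2(8604)) = 14

bits = ceil(log2(8604)) = ceil(13.0708) = 14 bits


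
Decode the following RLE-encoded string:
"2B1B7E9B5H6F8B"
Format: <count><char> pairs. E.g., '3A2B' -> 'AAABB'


Expanding each <count><char> pair:
  2B -> 'BB'
  1B -> 'B'
  7E -> 'EEEEEEE'
  9B -> 'BBBBBBBBB'
  5H -> 'HHHHH'
  6F -> 'FFFFFF'
  8B -> 'BBBBBBBB'

Decoded = BBBEEEEEEEBBBBBBBBBHHHHHFFFFFFBBBBBBBB


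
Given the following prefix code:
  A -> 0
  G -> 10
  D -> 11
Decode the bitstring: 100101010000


Decoding step by step:
Bits 10 -> G
Bits 0 -> A
Bits 10 -> G
Bits 10 -> G
Bits 10 -> G
Bits 0 -> A
Bits 0 -> A
Bits 0 -> A


Decoded message: GAGGGAAA


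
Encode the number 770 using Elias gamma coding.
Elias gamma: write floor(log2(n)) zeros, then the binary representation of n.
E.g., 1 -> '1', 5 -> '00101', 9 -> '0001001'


num_bits = floor(log2(770)) + 1 = 10
leading_zeros = num_bits - 1 = 9
binary(770) = 1100000010

Elias gamma(770) = '000000000' + '1100000010' = 0000000001100000010 (19 bits)


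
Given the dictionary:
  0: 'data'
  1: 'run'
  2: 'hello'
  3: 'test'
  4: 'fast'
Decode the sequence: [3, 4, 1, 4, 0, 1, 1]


Look up each index in the dictionary:
  3 -> 'test'
  4 -> 'fast'
  1 -> 'run'
  4 -> 'fast'
  0 -> 'data'
  1 -> 'run'
  1 -> 'run'

Decoded: "test fast run fast data run run"


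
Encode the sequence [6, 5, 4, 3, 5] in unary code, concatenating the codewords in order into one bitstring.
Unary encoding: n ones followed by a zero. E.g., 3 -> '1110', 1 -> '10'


Encode each number as n ones followed by a terminating 0:
  6 -> 1111110 (7 bits)
  5 -> 111110 (6 bits)
  4 -> 11110 (5 bits)
  3 -> 1110 (4 bits)
  5 -> 111110 (6 bits)
Total length = 7 + 6 + 5 + 4 + 6 = 28 bits.

Unary([6, 5, 4, 3, 5]) = 1111110111110111101110111110 (28 bits)


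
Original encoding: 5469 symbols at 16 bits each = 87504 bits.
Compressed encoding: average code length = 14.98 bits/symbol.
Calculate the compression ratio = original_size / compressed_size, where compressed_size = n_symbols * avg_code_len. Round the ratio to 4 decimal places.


original_size = n_symbols * orig_bits = 5469 * 16 = 87504 bits
compressed_size = n_symbols * avg_code_len = 5469 * 14.98 = 81925.62 bits
ratio = original_size / compressed_size = 87504 / 81925.62 = 1.0681

Compression ratio = 1.0681


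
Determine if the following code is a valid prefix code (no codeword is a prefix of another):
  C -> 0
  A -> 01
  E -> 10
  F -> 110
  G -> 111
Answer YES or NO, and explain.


Checking each pair (does one codeword prefix another?):
  C='0' vs A='01': prefix -- VIOLATION

NO -- this is NOT a valid prefix code. C (0) is a prefix of A (01).


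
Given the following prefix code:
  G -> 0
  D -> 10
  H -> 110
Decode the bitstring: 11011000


Decoding step by step:
Bits 110 -> H
Bits 110 -> H
Bits 0 -> G
Bits 0 -> G


Decoded message: HHGG


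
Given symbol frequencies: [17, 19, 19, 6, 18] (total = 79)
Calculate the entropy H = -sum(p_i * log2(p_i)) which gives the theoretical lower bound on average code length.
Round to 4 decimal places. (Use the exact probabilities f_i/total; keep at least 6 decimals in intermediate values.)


Per-symbol terms -p_i * log2(p_i) with p_i = f_i/79:
  p = 17/79 = 0.215190: log2(p) = -2.216318, -p*log2(p) = 0.476929
  p = 19/79 = 0.240506: log2(p) = -2.055853, -p*log2(p) = 0.494446
  p = 19/79 = 0.240506: log2(p) = -2.055853, -p*log2(p) = 0.494446
  p = 6/79 = 0.075949: log2(p) = -3.718818, -p*log2(p) = 0.282442
  p = 18/79 = 0.227848: log2(p) = -2.133856, -p*log2(p) = 0.486195
H = 0.476929 + 0.494446 + 0.494446 + 0.282442 + 0.486195 = 2.234458

H = 2.2345 bits/symbol
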